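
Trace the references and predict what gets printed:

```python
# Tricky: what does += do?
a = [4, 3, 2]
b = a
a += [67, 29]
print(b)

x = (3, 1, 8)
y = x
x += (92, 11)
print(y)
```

Key concept: += behavior differs for mutable vs immutable.
Step by step:
`a = [4, 3, 2]` → a = [4, 3, 2]
`b = a` → b = [4, 3, 2] (same object as a)
`a += [67, 29]` → a = [4, 3, 2, 67, 29] (same object as b); b = [4, 3, 2, 67, 29] (same object as a)
`print(b)` → prints [4, 3, 2, 67, 29]
`x = (3, 1, 8)` → x = (3, 1, 8)
`y = x` → y = (3, 1, 8)
`x += (92, 11)` → x = (3, 1, 8, 92, 11)
`print(y)` → prints (3, 1, 8)

Answer:
[4, 3, 2, 67, 29]
(3, 1, 8)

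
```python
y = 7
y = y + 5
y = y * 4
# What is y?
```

Trace:
`y = 7` → y = 7
`y = y + 5` → y = 12
`y = y * 4` → y = 48
So y = 48

Answer: 48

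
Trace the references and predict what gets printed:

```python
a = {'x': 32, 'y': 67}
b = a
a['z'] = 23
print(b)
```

Key concept: dict aliasing.
Step by step:
`a = {'x': 32, 'y': 67}` → a = {'x': 32, 'y': 67}
`b = a` → b = {'x': 32, 'y': 67} (same object as a)
`a['z'] = 23` → a = {'x': 32, 'y': 67, 'z': 23} (same object as b); b = {'x': 32, 'y': 67, 'z': 23} (same object as a)
`print(b)` → prints {'x': 32, 'y': 67, 'z': 23}

Answer: {'x': 32, 'y': 67, 'z': 23}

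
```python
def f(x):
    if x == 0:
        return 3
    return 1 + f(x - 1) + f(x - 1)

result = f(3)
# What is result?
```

f(x) = 1 + 2·f(x-1), f(0)=3. Closed form: (3+1)·2^3 - 1 = 31.

Answer: 31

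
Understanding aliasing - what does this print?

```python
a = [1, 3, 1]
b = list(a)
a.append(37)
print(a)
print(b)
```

Key concept: list() constructor creates copy.
Step by step:
`a = [1, 3, 1]` → a = [1, 3, 1]
`b = list(a)` → b = [1, 3, 1]
`a.append(37)` → a = [1, 3, 1, 37]
`print(a)` → prints [1, 3, 1, 37]
`print(b)` → prints [1, 3, 1]

Answer:
[1, 3, 1, 37]
[1, 3, 1]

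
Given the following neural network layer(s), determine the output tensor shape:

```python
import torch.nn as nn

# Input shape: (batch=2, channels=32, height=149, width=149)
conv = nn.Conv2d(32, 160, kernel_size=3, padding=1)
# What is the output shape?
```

Input: (2, 32, 149, 149) -> Output: (2, 160, 149, 149)

Answer: (2, 160, 149, 149)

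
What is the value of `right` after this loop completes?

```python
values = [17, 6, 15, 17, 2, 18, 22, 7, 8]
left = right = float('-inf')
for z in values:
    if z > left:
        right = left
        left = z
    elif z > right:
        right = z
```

Second largest (with repeats) in [17, 6, 15, 17, 2, 18, 22, 7, 8]
`right` takes the values: -inf → 6 → 15 → 17 → 18

Answer: 18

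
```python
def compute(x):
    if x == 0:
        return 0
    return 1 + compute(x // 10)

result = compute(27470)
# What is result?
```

Count of digits of 27470: 5

Answer: 5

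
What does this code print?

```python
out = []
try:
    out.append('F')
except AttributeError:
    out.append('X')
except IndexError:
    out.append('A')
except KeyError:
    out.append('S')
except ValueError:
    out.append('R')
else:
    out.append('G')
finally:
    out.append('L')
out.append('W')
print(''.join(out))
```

Execution trace: 'F' (try body, no exception) → 'G' (else) → 'L' (finally) → 'W' (after the try/except). Output: FGLW

Answer: FGLW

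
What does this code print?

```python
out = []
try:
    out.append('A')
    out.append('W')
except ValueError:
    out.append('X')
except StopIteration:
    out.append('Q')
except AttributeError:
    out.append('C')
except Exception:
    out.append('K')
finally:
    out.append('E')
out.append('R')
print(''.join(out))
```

Execution trace: 'A' (try body) → 'W' (try body, no exception) → 'E' (finally) → 'R' (after the try/except). Output: AWER

Answer: AWER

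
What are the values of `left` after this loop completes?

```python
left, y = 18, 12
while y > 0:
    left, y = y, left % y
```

GCD of 18 and 12
`left` takes the values: 18 → 12 → 6

Answer: 6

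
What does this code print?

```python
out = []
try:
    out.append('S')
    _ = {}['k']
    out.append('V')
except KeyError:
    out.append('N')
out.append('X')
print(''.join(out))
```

Execution trace: 'S' (try body) → 'N' (except KeyError) → 'X' (after the try/except). Output: SNX

Answer: SNX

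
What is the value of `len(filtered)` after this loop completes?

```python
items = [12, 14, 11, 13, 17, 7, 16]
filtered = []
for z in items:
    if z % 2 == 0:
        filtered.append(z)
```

Count even numbers in [12, 14, 11, 13, 17, 7, 16]
`filtered` takes the values: [] → [12] → [12, 14] → [12, 14, 16]
So `len(filtered)` = 3

Answer: 3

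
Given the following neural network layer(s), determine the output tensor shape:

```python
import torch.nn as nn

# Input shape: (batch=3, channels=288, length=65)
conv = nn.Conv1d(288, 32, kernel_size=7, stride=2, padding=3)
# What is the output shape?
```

Input: (3, 288, 65) -> Output: (3, 32, 33)

Answer: (3, 32, 33)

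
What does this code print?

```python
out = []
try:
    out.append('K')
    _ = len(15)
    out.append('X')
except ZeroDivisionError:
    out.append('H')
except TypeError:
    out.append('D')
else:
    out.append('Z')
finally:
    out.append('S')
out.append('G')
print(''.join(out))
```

Execution trace: 'K' (try body) → 'D' (except TypeError) → 'S' (finally) → 'G' (after the try/except). Output: KDSG

Answer: KDSG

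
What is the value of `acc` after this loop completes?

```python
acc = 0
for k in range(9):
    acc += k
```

Sum of 0 to 8 = 36
`acc` takes the values: 0 → 1 → 3 → 6 → 10 → 15 → 21 → 28 → 36

Answer: 36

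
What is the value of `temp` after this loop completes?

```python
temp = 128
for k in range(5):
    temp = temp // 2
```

Halve 5 times: 128 // 2^5 = 4
`temp` takes the values: 128 → 64 → 32 → 16 → 8 → 4

Answer: 4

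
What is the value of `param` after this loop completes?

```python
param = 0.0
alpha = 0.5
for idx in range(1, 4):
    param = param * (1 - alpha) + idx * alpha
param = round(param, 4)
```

Moving average with lr=0.5
`param` takes the values: 0.0 → 0.5 → 1.25 → 2.125

Answer: 2.125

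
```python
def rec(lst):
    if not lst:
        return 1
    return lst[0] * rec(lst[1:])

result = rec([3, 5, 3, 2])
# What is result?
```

Product over [3, 5, 3, 2] = 3 * 5 * 3 * 2 = 90

Answer: 90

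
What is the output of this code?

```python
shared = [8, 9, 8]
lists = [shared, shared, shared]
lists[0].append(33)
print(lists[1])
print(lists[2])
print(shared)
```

Key concept: list of same reference.
Step by step:
`shared = [8, 9, 8]` → shared = [8, 9, 8]
`lists = [shared, shared, shared]` → lists = [[8, 9, 8], [8, 9, 8], [8, 9, 8]]
`lists[0].append(33)` → shared = [8, 9, 8, 33]; lists = [[8, 9, 8, 33], [8, 9, 8, 33], [8, 9, 8, 33]]
`print(lists[1])` → prints [8, 9, 8, 33]
`print(lists[2])` → prints [8, 9, 8, 33]
`print(shared)` → prints [8, 9, 8, 33]

Answer:
[8, 9, 8, 33]
[8, 9, 8, 33]
[8, 9, 8, 33]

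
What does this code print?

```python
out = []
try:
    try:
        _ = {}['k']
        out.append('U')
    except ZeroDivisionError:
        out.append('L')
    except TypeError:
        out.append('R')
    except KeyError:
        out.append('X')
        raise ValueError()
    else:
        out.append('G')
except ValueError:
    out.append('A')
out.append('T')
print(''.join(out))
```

Execution trace: 'X' (inner except KeyError) → 'A' (outer except ValueError) → 'T' (after the try/except). Output: XAT

Answer: XAT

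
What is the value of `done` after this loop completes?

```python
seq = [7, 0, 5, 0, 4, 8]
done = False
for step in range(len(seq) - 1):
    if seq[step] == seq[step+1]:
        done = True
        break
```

Check consecutive duplicates in [7, 0, 5, 0, 4, 8]
`done` takes the values: False

Answer: False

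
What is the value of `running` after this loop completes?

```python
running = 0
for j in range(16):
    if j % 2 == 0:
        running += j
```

Sum of even numbers 0 to 15
`running` takes the values: 0 → 2 → 6 → 12 → 20 → 30 → 42 → 56

Answer: 56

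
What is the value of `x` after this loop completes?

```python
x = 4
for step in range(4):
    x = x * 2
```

Multiply by 2, 4 times: 4 * 2^4 = 64
`x` takes the values: 4 → 8 → 16 → 32 → 64

Answer: 64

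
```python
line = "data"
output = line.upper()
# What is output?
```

Trace:
`line = "data"` → line = 'data'
`output = line.upper()` → output = 'DATA'
So output = 'DATA'

Answer: 'DATA'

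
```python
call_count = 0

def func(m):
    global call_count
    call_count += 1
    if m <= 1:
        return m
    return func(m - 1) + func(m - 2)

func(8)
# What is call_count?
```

Calls(m) = 1 + Calls(m-1) + Calls(m-2); Calls(0)=Calls(1)=1. For m=8 this gives 67.

Answer: 67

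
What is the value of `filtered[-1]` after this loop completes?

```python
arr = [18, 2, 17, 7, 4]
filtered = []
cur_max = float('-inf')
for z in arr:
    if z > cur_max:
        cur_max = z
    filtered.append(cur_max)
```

Running max ends at 18
`filtered` takes the values: [] → [18] → [18, 18] → [18, 18, 18] → [18, 18, 18, 18] → [18, 18, 18, 18, 18]
So `filtered[-1]` = 18

Answer: 18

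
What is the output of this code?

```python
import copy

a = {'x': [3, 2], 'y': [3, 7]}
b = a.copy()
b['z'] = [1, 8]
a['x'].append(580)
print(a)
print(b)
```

Key concept: shallow copy of dict with mutable values.
Step by step:
`a = {'x': [3, 2], 'y': [3, 7]}` → a = {'x': [3, 2], 'y': [3, 7]}
`b = a.copy()` → b = {'x': [3, 2], 'y': [3, 7]}
`b['z'] = [1, 8]` → b = {'x': [3, 2], 'y': [3, 7], 'z': [1, 8]}
`a['x'].append(580)` → a = {'x': [3, 2, 580], 'y': [3, 7]}; b = {'x': [3, 2, 580], 'y': [3, 7], 'z': [1, 8]}
`print(a)` → prints {'x': [3, 2, 580], 'y': [3, 7]}
`print(b)` → prints {'x': [3, 2, 580], 'y': [3, 7], 'z': [1, 8]}

Answer:
{'x': [3, 2, 580], 'y': [3, 7]}
{'x': [3, 2, 580], 'y': [3, 7], 'z': [1, 8]}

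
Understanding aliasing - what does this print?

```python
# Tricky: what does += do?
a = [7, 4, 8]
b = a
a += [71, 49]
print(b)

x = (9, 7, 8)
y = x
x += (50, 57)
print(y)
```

Key concept: += behavior differs for mutable vs immutable.
Step by step:
`a = [7, 4, 8]` → a = [7, 4, 8]
`b = a` → b = [7, 4, 8] (same object as a)
`a += [71, 49]` → a = [7, 4, 8, 71, 49] (same object as b); b = [7, 4, 8, 71, 49] (same object as a)
`print(b)` → prints [7, 4, 8, 71, 49]
`x = (9, 7, 8)` → x = (9, 7, 8)
`y = x` → y = (9, 7, 8)
`x += (50, 57)` → x = (9, 7, 8, 50, 57)
`print(y)` → prints (9, 7, 8)

Answer:
[7, 4, 8, 71, 49]
(9, 7, 8)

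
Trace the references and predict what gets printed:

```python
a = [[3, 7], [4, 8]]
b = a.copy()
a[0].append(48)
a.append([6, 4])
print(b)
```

Key concept: shallow copy with nested lists.
Step by step:
`a = [[3, 7], [4, 8]]` → a = [[3, 7], [4, 8]]
`b = a.copy()` → b = [[3, 7], [4, 8]]
`a[0].append(48)` → a = [[3, 7, 48], [4, 8]]; b = [[3, 7, 48], [4, 8]]
`a.append([6, 4])` → a = [[3, 7, 48], [4, 8], [6, 4]]
`print(b)` → prints [[3, 7, 48], [4, 8]]

Answer: [[3, 7, 48], [4, 8]]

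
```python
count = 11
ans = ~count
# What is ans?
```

Trace:
`count = 11` → count = 11
`ans = ~count` → ans = -12
So ans = -12

Answer: -12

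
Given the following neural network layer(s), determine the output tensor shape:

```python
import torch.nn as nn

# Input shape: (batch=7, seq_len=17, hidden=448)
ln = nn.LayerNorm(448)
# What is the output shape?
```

Input: (7, 17, 448) -> Output: (7, 17, 448)

Answer: (7, 17, 448)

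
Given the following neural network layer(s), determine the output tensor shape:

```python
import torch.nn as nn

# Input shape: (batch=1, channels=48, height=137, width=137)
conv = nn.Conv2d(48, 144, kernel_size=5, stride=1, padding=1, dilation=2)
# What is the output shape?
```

Input: (1, 48, 137, 137) -> Output: (1, 144, 131, 131)

Answer: (1, 144, 131, 131)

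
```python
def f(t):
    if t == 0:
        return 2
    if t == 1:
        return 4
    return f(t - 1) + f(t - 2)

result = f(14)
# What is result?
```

Build up from base cases: f(0)=2, f(1)=4, f(2)=6, f(3)=10, f(4)=16, f(5)=26, f(6)=42, ..., f(14)=1974

Answer: 1974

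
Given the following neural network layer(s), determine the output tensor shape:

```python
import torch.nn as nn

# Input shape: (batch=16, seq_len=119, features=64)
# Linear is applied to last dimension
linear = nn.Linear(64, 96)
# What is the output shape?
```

Input: (16, 119, 64) -> Output: (16, 119, 96)

Answer: (16, 119, 96)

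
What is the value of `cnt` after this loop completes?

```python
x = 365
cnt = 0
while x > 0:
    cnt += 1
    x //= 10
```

Count digits by repeated division by 10
`cnt` takes the values: 0 → 1 → 2 → 3

Answer: 3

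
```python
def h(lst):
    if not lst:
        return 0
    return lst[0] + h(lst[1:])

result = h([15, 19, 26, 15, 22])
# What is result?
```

15 + 19 + 26 + 15 + 22 + 0 = 97

Answer: 97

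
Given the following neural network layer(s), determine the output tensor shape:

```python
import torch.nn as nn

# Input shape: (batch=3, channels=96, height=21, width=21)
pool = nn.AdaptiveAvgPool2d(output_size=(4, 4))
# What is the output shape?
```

Input: (3, 96, 21, 21) -> Output: (3, 96, 4, 4)

Answer: (3, 96, 4, 4)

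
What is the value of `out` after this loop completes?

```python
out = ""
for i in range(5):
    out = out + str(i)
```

Concatenate digits 0 to 4
`out` takes the values: "" → "0" → "01" → "012" → "0123" → "01234"

Answer: "01234"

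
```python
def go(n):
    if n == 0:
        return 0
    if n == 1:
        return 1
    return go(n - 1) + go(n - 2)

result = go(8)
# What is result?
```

Build up from base cases: go(0)=0, go(1)=1, go(2)=1, go(3)=2, go(4)=3, go(5)=5, go(6)=8, ..., go(8)=21

Answer: 21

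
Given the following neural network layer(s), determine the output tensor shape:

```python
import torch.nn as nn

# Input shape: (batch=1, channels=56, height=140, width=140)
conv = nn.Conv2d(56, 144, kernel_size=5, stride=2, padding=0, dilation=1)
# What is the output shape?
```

Input: (1, 56, 140, 140) -> Output: (1, 144, 68, 68)

Answer: (1, 144, 68, 68)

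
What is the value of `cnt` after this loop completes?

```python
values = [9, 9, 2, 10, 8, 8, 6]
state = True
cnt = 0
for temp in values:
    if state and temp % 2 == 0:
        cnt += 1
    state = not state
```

Count even values at even positions
`cnt` takes the values: 0 → 1 → 2 → 3

Answer: 3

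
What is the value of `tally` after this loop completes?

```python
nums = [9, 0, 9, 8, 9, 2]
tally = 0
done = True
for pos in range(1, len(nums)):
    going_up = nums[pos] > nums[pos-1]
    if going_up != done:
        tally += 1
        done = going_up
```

Count direction changes in [9, 0, 9, 8, 9, 2]
`tally` takes the values: 0 → 1 → 2 → 3 → 4 → 5

Answer: 5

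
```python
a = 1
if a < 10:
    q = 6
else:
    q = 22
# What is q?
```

Trace:
`a = 1` → a = 1
`if a < 10: ...` → a < 10 is True → q = 6
So q = 6

Answer: 6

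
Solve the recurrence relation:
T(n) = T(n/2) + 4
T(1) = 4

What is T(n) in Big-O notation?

Each step divides n by 2 and adds 4. After log_2(n) steps we reach T(1)=4. So T(n) = 4·log_2(n) + 4 = O(log n).

Answer: O(log n)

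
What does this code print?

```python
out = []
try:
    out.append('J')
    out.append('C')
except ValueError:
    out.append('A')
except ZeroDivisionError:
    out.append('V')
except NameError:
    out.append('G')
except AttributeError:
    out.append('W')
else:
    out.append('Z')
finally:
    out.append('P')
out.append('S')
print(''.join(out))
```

Execution trace: 'J' (try body) → 'C' (try body, no exception) → 'Z' (else) → 'P' (finally) → 'S' (after the try/except). Output: JCZPS

Answer: JCZPS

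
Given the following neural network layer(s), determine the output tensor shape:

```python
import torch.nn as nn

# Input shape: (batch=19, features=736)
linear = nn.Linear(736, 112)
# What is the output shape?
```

Input: (19, 736) -> Output: (19, 112)

Answer: (19, 112)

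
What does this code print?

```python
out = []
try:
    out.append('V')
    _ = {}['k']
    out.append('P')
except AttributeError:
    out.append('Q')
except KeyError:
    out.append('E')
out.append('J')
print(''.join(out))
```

Execution trace: 'V' (try body) → 'E' (except KeyError) → 'J' (after the try/except). Output: VEJ

Answer: VEJ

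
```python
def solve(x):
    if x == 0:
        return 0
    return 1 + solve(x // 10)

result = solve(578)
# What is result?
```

Count of digits of 578: 3

Answer: 3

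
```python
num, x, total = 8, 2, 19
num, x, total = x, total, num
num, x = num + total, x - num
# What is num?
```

Trace:
`num, x, total = 8, 2, 19` → num = 8; x = 2; total = 19
`num, x, total = x, total, num` → num = 2; x = 19; total = 8
`num, x = num + total, x - num` → num = 10; x = 17
So num = 10

Answer: 10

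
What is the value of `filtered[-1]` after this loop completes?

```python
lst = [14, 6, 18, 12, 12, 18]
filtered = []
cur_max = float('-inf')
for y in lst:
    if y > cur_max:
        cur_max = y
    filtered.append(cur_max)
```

Running max ends at 18
`filtered` takes the values: [] → [14] → [14, 14] → [14, 14, 18] → [14, 14, 18, 18] → [14, 14, 18, 18, 18] → [14, 14, 18, 18, 18, 18]
So `filtered[-1]` = 18

Answer: 18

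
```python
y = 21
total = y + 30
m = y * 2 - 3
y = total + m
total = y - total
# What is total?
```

Trace:
`y = 21` → y = 21
`total = y + 30` → total = 51
`m = y * 2 - 3` → m = 39
`y = total + m` → y = 90
`total = y - total` → total = 39
So total = 39

Answer: 39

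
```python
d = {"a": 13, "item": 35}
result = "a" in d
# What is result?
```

Trace:
`d = {"a": 13, "item": 35}` → d = {'a': 13, 'item': 35}
`result = "a" in d` → result = True
So result = True

Answer: True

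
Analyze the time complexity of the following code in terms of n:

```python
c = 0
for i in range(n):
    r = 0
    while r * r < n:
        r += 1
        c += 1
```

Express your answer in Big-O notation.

Each loop level contributes: n × √n. Multiplying the contributions gives O(n√n).

Answer: O(n√n)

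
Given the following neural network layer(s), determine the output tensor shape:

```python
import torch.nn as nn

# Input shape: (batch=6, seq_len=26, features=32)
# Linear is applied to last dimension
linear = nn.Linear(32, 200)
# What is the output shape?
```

Input: (6, 26, 32) -> Output: (6, 26, 200)

Answer: (6, 26, 200)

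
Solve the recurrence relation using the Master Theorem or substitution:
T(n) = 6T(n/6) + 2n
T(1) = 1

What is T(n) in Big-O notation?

By Master Theorem: a=6, b=6, f(n)=2n. Since log_6(6) = 1 and f(n) = Θ(n^1), Case 2 applies. T(n) = O(n log n).

Answer: O(n log n)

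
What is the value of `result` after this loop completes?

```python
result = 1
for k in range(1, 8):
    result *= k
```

7! = 5040
`result` takes the values: 1 → 2 → 6 → 24 → 120 → 720 → 5040

Answer: 5040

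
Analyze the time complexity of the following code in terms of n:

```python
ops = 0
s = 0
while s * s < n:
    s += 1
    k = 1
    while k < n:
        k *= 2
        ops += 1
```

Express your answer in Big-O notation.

Each loop level contributes: √n × log n. Multiplying the contributions gives O(√n log n).

Answer: O(√n log n)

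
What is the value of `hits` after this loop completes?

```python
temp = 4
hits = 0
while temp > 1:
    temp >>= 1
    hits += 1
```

Count right shifts until 1
`hits` takes the values: 0 → 1 → 2

Answer: 2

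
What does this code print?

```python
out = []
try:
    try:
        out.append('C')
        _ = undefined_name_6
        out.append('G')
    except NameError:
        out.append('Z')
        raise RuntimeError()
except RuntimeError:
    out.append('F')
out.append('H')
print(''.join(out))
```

Execution trace: 'C' (inner try body) → 'Z' (inner except NameError) → 'F' (outer except RuntimeError) → 'H' (after the try/except). Output: CZFH

Answer: CZFH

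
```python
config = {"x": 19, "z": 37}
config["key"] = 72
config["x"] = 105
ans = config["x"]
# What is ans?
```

Trace:
`config = {"x": 19, "z": 37}` → config = {'x': 19, 'z': 37}
`config["key"] = 72` → config = {'x': 19, 'z': 37, 'key': 72}
`config["x"] = 105` → config = {'x': 105, 'z': 37, 'key': 72}
`ans = config["x"]` → ans = 105
So ans = 105

Answer: 105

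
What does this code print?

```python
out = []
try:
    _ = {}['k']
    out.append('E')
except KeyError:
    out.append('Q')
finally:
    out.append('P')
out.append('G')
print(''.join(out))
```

Execution trace: 'Q' (except KeyError) → 'P' (finally) → 'G' (after the try/except). Output: QPG

Answer: QPG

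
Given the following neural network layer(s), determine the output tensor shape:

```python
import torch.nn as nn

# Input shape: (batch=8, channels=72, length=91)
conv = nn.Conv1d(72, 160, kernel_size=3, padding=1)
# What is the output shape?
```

Input: (8, 72, 91) -> Output: (8, 160, 91)

Answer: (8, 160, 91)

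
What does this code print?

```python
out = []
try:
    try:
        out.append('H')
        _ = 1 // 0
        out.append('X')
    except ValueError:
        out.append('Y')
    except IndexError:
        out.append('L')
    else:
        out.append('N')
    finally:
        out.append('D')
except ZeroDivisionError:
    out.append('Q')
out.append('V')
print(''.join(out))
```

Execution trace: 'H' (inner try body) → 'D' (inner finally) → 'Q' (outer except ZeroDivisionError) → 'V' (after the try/except). Output: HDQV

Answer: HDQV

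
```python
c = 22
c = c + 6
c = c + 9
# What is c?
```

Trace:
`c = 22` → c = 22
`c = c + 6` → c = 28
`c = c + 9` → c = 37
So c = 37

Answer: 37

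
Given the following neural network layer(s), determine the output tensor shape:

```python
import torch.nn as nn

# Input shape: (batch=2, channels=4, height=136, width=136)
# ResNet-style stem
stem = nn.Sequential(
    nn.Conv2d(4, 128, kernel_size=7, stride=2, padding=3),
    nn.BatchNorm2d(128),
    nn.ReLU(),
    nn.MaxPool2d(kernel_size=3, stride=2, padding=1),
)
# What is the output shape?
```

Input: (2, 4, 136, 136) -> after Conv2d 7x7 stride=2: (2, 128, 68, 68) -> Output: (2, 128, 34, 34)

Answer: (2, 128, 34, 34)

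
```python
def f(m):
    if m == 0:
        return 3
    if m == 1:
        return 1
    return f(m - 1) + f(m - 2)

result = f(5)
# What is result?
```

Build up from base cases: f(0)=3, f(1)=1, f(2)=4, f(3)=5, f(4)=9, f(5)=14

Answer: 14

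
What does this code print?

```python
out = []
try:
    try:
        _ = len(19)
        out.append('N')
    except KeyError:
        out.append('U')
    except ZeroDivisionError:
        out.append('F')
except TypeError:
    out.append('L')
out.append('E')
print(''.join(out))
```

Execution trace: 'L' (outer except TypeError) → 'E' (after the try/except). Output: LE

Answer: LE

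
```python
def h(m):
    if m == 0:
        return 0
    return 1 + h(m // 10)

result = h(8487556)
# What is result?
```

Count of digits of 8487556: 7

Answer: 7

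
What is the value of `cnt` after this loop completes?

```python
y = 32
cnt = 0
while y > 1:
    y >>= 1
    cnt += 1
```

Count right shifts until 1
`cnt` takes the values: 0 → 1 → 2 → 3 → 4 → 5

Answer: 5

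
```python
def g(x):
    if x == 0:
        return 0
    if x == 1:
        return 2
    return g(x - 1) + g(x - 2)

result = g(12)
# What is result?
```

Build up from base cases: g(0)=0, g(1)=2, g(2)=2, g(3)=4, g(4)=6, g(5)=10, g(6)=16, ..., g(12)=288

Answer: 288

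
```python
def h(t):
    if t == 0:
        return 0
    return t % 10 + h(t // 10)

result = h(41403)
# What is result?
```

Sum of digits of 41403: 3 + 0 + 4 + 1 + 4 = 12

Answer: 12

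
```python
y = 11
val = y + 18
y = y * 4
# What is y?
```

Trace:
`y = 11` → y = 11
`val = y + 18` → val = 29
`y = y * 4` → y = 44
So y = 44

Answer: 44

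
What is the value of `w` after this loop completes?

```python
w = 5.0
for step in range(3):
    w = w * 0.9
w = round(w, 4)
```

Exponential decay: 5.0 * 0.9^3
`w` takes the values: 5.0 → 4.5 → 4.05 → 3.645

Answer: 3.645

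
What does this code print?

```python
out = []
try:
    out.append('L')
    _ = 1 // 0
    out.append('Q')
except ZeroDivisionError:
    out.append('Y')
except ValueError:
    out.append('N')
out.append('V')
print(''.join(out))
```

Execution trace: 'L' (try body) → 'Y' (except ZeroDivisionError) → 'V' (after the try/except). Output: LYV

Answer: LYV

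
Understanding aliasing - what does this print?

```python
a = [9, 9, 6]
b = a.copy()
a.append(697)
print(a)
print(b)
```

Key concept: list.copy() creates independent copy.
Step by step:
`a = [9, 9, 6]` → a = [9, 9, 6]
`b = a.copy()` → b = [9, 9, 6]
`a.append(697)` → a = [9, 9, 6, 697]
`print(a)` → prints [9, 9, 6, 697]
`print(b)` → prints [9, 9, 6]

Answer:
[9, 9, 6, 697]
[9, 9, 6]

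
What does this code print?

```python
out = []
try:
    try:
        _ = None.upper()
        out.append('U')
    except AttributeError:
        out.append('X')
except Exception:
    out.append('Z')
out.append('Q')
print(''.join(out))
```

Execution trace: 'X' (inner except AttributeError) → 'Q' (after the try/except). Output: XQ

Answer: XQ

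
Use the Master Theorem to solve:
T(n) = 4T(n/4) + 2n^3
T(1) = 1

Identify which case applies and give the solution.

a=4, b=4, f(n)=2n^3. log_4(4) = 1. Since c=3 > 1 and the regularity condition holds (4(n/4)^3 = (4/4^3)n^3 with 4/4^3 < 1), Case 3 applies: T(n) = Θ(f(n)) = O(n^3).

Answer: O(n^3) - Case 3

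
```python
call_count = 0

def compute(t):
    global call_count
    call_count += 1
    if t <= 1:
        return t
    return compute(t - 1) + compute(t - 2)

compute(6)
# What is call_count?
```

Calls(t) = 1 + Calls(t-1) + Calls(t-2); Calls(0)=Calls(1)=1. For t=6 this gives 25.

Answer: 25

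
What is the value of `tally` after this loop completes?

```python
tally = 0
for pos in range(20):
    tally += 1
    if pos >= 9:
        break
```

Loop breaks when pos reaches 9, tally is 10
`tally` takes the values: 0 → 1 → 2 → 3 → 4 → 5 → 6 → 7 → 8 → 9 → 10

Answer: 10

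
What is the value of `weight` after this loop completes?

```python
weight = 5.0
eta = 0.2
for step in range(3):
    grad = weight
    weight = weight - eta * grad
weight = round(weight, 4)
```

Gradient descent: w = 5.0 * (1 - 0.2)^3
`weight` takes the values: 5.0 → 4.0 → 3.2 → 2.56

Answer: 2.56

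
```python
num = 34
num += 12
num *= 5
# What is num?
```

Trace:
`num = 34` → num = 34
`num += 12` → num = 46
`num *= 5` → num = 230
So num = 230

Answer: 230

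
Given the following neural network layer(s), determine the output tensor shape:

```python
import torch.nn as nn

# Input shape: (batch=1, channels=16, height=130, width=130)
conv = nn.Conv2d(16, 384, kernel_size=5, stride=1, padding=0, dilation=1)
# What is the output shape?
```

Input: (1, 16, 130, 130) -> Output: (1, 384, 126, 126)

Answer: (1, 384, 126, 126)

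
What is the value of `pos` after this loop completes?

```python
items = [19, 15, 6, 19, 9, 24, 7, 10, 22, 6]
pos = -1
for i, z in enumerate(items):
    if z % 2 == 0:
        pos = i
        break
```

First even number index in [19, 15, 6, 19, 9, 24, 7, 10, 22, 6]
`pos` takes the values: -1 → 2

Answer: 2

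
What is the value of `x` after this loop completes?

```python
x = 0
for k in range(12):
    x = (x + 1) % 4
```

Increment mod 4, 12 times = 0
`x` takes the values: 0 → 1 → 2 → 3 → 0 → 1 → 2 → 3 → 0 → 1 → 2 → 3 → 0

Answer: 0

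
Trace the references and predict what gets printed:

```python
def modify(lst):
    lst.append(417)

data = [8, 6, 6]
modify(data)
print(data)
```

Key concept: function modifies passed list.
Step by step:
`data = [8, 6, 6]` → data = [8, 6, 6]
`modify(data)` → data = [8, 6, 6, 417]
`print(data)` → prints [8, 6, 6, 417]

Answer: [8, 6, 6, 417]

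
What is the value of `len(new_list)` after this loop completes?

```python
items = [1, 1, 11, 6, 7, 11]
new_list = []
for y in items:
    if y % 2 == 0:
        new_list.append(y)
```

Count even numbers in [1, 1, 11, 6, 7, 11]
`new_list` takes the values: [] → [6]
So `len(new_list)` = 1

Answer: 1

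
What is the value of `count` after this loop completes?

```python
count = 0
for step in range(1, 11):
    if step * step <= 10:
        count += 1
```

Count numbers where step² ≤ 10
`count` takes the values: 0 → 1 → 2 → 3

Answer: 3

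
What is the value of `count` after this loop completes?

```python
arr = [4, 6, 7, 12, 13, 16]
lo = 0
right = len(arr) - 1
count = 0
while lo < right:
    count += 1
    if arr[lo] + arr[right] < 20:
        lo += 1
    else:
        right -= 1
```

Steps to find pair summing to 20
`count` takes the values: 0 → 1 → 2 → 3 → 4 → 5

Answer: 5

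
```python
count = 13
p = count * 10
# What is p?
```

Trace:
`count = 13` → count = 13
`p = count * 10` → p = 130
So p = 130

Answer: 130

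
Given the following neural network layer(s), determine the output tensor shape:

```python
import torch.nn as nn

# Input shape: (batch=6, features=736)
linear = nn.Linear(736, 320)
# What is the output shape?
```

Input: (6, 736) -> Output: (6, 320)

Answer: (6, 320)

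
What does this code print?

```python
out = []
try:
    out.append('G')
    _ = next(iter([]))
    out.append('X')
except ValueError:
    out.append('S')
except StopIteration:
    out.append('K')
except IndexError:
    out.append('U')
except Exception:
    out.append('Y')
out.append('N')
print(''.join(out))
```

Execution trace: 'G' (try body) → 'K' (except StopIteration) → 'N' (after the try/except). Output: GKN

Answer: GKN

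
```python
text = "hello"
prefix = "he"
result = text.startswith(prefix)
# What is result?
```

Trace:
`text = "hello"` → text = 'hello'
`prefix = "he"` → prefix = 'he'
`result = text.startswith(prefix)` → result = True
So result = True

Answer: True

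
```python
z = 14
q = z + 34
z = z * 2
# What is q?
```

Trace:
`z = 14` → z = 14
`q = z + 34` → q = 48
`z = z * 2` → z = 28
So q = 48

Answer: 48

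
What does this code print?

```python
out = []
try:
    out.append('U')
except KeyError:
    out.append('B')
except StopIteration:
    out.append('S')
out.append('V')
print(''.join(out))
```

Execution trace: 'U' (try body, no exception) → 'V' (after the try/except). Output: UV

Answer: UV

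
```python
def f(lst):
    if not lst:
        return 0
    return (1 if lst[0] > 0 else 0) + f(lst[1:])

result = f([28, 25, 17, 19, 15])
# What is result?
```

Count of positive elements in [28, 25, 17, 19, 15] = 5

Answer: 5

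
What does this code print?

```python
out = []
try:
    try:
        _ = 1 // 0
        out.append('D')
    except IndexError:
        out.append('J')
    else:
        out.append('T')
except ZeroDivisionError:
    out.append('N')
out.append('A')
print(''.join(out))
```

Execution trace: 'N' (outer except ZeroDivisionError) → 'A' (after the try/except). Output: NA

Answer: NA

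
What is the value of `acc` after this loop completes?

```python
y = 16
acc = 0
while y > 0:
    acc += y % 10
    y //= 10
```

Sum digits of 16
`acc` takes the values: 0 → 6 → 7

Answer: 7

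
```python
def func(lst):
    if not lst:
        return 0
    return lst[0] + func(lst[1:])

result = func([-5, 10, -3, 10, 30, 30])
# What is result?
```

(-5) + 10 + (-3) + 10 + 30 + 30 + 0 = 72

Answer: 72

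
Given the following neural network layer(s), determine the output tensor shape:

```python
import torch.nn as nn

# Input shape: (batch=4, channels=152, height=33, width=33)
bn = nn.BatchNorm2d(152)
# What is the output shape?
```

Input: (4, 152, 33, 33) -> Output: (4, 152, 33, 33)

Answer: (4, 152, 33, 33)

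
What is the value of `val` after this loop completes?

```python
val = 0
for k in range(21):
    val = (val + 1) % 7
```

Increment mod 7, 21 times = 0
`val` takes the values: 0 → 1 → 2 → 3 → 4 → 5 → 6 → 0 → 1 → 2 → 3 → 4 → 5 → 6 → 0 → 1 → 2 → 3 → 4 → 5 → 6 → 0

Answer: 0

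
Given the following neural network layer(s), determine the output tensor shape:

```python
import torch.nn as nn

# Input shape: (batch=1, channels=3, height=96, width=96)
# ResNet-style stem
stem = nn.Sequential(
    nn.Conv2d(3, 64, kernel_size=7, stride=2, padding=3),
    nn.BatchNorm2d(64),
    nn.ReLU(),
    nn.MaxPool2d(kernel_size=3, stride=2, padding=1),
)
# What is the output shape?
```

Input: (1, 3, 96, 96) -> after Conv2d 7x7 stride=2: (1, 64, 48, 48) -> Output: (1, 64, 24, 24)

Answer: (1, 64, 24, 24)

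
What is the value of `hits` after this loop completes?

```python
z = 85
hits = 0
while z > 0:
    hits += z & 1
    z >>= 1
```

Count set bits in 85 (binary: 0b1010101)
`hits` takes the values: 0 → 1 → 2 → 3 → 4

Answer: 4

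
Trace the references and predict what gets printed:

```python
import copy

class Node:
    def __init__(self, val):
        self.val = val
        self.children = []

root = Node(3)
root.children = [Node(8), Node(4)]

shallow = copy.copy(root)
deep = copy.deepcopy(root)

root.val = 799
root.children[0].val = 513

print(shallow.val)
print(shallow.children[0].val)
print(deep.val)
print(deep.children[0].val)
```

Key concept: deep copy with custom objects.
Step by step:
`root = Node(3)` → root = Node(val=3, children=[])
`root.children = [Node(8), Node(4)]` → root = Node(val=3, children=[Node(val=8, children=[]), Node(val=4, children=[])])
`shallow = copy.copy(root)` → shallow = Node(val=3, children=[Node(val=8, children=[]), Node(val=4, children=[])])
`deep = copy.deepcopy(root)` → deep = Node(val=3, children=[Node(val=8, children=[]), Node(val=4, children=[])])
`root.val = 799` → root = Node(val=799, children=[Node(val=8, children=[]), Node(val=4, children=[])])
`root.children[0].val = 513` → root = Node(val=799, children=[Node(val=513, children=[]), Node(val=4, children=[])]); shallow = Node(val=3, children=[Node(val=513, children=[]), Node(val=4, children=[])])
`print(shallow.val)` → prints 3
`print(shallow.children[0].val)` → prints 513
`print(deep.val)` → prints 3
`print(deep.children[0].val)` → prints 8

Answer:
3
513
3
8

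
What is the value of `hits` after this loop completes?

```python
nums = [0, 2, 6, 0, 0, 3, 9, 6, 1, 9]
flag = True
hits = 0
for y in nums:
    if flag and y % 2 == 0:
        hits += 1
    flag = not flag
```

Count even values at even positions
`hits` takes the values: 0 → 1 → 2 → 3

Answer: 3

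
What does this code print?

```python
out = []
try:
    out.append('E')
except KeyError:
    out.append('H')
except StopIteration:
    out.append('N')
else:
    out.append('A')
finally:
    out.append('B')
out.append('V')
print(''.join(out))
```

Execution trace: 'E' (try body, no exception) → 'A' (else) → 'B' (finally) → 'V' (after the try/except). Output: EABV

Answer: EABV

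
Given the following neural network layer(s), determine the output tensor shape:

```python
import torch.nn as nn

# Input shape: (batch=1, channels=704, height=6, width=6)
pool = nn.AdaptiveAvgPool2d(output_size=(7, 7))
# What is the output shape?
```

Input: (1, 704, 6, 6) -> Output: (1, 704, 7, 7)

Answer: (1, 704, 7, 7)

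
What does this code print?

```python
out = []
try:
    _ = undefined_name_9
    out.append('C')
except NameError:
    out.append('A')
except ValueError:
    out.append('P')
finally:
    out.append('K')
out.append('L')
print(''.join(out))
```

Execution trace: 'A' (except NameError) → 'K' (finally) → 'L' (after the try/except). Output: AKL

Answer: AKL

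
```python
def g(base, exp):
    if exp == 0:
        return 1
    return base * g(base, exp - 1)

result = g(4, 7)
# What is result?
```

g(4, 7) = 4 * 4 * 4 * 4 * 4 * 4 * 4 = 16384

Answer: 16384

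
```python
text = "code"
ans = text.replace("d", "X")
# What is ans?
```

Trace:
`text = "code"` → text = 'code'
`ans = text.replace("d", "X")` → ans = 'coXe'
So ans = 'coXe'

Answer: 'coXe'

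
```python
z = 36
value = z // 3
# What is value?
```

Trace:
`z = 36` → z = 36
`value = z // 3` → value = 12
So value = 12

Answer: 12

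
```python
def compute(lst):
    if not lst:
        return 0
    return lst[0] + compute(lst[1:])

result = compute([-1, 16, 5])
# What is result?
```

(-1) + 16 + 5 + 0 = 20

Answer: 20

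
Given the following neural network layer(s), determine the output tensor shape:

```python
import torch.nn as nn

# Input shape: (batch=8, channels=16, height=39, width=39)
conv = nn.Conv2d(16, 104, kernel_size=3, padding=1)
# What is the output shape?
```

Input: (8, 16, 39, 39) -> Output: (8, 104, 39, 39)

Answer: (8, 104, 39, 39)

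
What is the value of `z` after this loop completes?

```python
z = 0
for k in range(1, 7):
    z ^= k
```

XOR of 1 to 6
`z` takes the values: 0 → 1 → 3 → 0 → 4 → 1 → 7

Answer: 7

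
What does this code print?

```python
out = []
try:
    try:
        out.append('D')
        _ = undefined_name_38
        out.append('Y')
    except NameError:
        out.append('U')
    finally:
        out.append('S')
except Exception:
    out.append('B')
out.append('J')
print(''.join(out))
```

Execution trace: 'D' (inner try body) → 'U' (inner except NameError) → 'S' (inner finally) → 'J' (after the try/except). Output: DUSJ

Answer: DUSJ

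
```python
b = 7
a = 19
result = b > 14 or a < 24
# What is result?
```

Trace:
`b = 7` → b = 7
`a = 19` → a = 19
`result = b > 14 or a < 24` → result = True
So result = True

Answer: True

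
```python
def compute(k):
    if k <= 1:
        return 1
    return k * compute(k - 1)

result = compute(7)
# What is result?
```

compute(7) = 7 * 6 * 5 * 4 * 3 * 2 * 1 = 5040

Answer: 5040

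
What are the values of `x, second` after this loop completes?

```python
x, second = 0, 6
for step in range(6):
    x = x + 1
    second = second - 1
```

x goes 0→6, second goes 6→0
`x, second` takes the values: (0, 6) → (1, 6) → (1, 5) → (2, 5) → (2, 4) → (3, 4) → (3, 3) → (4, 3) → (4, 2) → (5, 2) → (5, 1) → (6, 1) → (6, 0)

Answer: 6, 0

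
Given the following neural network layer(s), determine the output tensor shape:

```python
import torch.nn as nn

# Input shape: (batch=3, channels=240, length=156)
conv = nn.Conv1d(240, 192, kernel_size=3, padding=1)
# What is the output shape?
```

Input: (3, 240, 156) -> Output: (3, 192, 156)

Answer: (3, 192, 156)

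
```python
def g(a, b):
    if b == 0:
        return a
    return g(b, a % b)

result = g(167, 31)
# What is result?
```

g(167, 31) -> g(31, 12) -> g(12, 7) -> g(7, 5) -> g(5, 2) -> g(2, 1) -> g(1, 0) -> 1

Answer: 1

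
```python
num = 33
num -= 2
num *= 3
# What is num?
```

Trace:
`num = 33` → num = 33
`num -= 2` → num = 31
`num *= 3` → num = 93
So num = 93

Answer: 93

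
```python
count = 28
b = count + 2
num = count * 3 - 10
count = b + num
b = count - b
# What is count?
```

Trace:
`count = 28` → count = 28
`b = count + 2` → b = 30
`num = count * 3 - 10` → num = 74
`count = b + num` → count = 104
`b = count - b` → b = 74
So count = 104

Answer: 104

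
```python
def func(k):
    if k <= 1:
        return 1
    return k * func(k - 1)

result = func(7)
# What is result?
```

func(7) = 7 * 6 * 5 * 4 * 3 * 2 * 1 = 5040

Answer: 5040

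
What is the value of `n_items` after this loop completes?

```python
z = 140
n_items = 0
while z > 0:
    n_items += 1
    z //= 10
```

Count digits by repeated division by 10
`n_items` takes the values: 0 → 1 → 2 → 3

Answer: 3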